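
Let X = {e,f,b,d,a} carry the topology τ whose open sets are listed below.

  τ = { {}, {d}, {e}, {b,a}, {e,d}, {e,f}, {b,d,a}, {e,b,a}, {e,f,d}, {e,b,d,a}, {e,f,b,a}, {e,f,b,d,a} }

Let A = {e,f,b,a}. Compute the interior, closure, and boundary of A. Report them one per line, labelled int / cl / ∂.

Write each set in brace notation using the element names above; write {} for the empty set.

opens ⊆ A: {}, {e}, {b,a}, {e,f}, {e,b,a}, {e,f,b,a}; union → int = {e,f,b,a}
complement {d}; its interior {d}; cl(A) = X∖{d} = {e,f,b,a}
boundary = {e,f,b,a} ∖ {e,f,b,a} = {}

int(A) = {e,f,b,a}
cl(A)  = {e,f,b,a}
∂A     = {}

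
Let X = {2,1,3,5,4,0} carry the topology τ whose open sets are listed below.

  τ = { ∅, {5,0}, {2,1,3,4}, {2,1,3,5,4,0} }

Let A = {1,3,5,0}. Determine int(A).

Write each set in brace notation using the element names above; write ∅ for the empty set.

{5,0}

U open, U⊆A: ∅, {5,0}. int(A) = ⋃ = {5,0}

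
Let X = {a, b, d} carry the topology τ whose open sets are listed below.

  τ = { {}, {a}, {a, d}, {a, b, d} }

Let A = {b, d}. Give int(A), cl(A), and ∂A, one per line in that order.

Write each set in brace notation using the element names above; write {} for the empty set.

int(A) = {}
cl(A)  = {b, d}
∂A     = {b, d}

U open, U⊆A: {}. int(A) = ⋃ = {}
X∖A={a}, int(X∖A)={a}, hence cl(A)={b, d}
∂A: remove int from cl → {b, d}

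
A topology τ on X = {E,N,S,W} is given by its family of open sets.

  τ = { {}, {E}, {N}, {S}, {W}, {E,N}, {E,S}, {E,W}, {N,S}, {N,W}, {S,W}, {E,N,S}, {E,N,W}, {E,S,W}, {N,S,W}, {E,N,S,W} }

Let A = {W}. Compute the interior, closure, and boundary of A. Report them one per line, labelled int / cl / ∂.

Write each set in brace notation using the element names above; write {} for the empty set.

int(A) = {W}
cl(A)  = {W}
∂A     = {}

U open, U⊆A: {}, {W}. int(A) = ⋃ = {W}
X∖A={E,N,S}, int(X∖A)={E,N,S}, hence cl(A)={W}
∂A: remove int from cl → {}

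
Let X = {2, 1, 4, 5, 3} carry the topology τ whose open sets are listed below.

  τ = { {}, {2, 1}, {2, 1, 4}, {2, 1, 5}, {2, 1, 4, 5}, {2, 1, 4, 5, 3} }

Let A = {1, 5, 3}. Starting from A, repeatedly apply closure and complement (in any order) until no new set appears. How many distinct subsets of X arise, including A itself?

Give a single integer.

complement {2, 4}; its interior {}; cl(A) = X∖{} = {2, 1, 4, 5, 3}
With k = closure, c = complement:
  1. A     = {1, 5, 3}
  2. kA    = {2, 1, 4, 5, 3}
  3. cA    = {2, 4}
  4. ckA   = {}
k, c of each give nothing new

4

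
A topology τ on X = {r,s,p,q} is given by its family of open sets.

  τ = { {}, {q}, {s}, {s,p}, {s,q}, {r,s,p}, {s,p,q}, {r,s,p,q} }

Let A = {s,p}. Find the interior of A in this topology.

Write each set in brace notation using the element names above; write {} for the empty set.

U open, U⊆A: {}, {s}, {s,p}. int(A) = ⋃ = {s,p}

{s,p}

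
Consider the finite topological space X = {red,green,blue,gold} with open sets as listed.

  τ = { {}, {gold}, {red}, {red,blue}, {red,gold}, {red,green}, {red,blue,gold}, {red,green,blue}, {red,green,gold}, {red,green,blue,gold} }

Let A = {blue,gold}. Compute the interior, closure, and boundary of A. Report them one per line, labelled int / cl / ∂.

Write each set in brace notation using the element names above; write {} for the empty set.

int(A) = {gold}
cl(A)  = {blue,gold}
∂A     = {blue}

interior: largest open inside A is {gold} (from {}, {gold})
cl via duality: int({red,green}) = {red,green}, so X∖{red,green} = {blue,gold}
cl∖int = {blue}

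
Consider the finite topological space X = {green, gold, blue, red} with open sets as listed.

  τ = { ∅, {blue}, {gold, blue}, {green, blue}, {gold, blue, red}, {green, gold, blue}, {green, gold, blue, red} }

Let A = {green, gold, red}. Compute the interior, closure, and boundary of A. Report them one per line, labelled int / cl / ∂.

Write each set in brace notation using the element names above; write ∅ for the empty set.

int(A) = ∅
cl(A)  = {green, gold, red}
∂A     = {green, gold, red}

opens ⊆ A: ∅; union → int = ∅
complement {blue}; its interior {blue}; cl(A) = X∖{blue} = {green, gold, red}
boundary = {green, gold, red} ∖ ∅ = {green, gold, red}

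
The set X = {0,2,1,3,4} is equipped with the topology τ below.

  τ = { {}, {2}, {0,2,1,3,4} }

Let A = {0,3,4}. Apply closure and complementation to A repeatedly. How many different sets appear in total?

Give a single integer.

cl via duality: int({2,1}) = {2}, so X∖{2} = {0,1,3,4}
Write k for closure, c for complement:
  1. A     = {0,3,4}
  2. kA    = {0,1,3,4}
  3. cA    = {2,1}
  4. ckA   = {2}
  5. kcA   = {0,2,1,3,4}
  6. ckcA  = {}
applying k or c yields no new set

6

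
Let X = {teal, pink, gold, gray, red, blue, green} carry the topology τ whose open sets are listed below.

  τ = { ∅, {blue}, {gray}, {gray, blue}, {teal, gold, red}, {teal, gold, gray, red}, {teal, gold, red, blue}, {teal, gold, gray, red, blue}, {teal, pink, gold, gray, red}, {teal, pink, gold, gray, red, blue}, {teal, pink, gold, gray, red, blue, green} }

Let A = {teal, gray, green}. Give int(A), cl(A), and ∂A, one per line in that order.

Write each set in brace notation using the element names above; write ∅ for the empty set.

interior: largest open inside A is {gray} (from ∅, {gray})
cl via duality: int({pink, gold, red, blue}) = {blue}, so X∖{blue} = {teal, pink, gold, gray, red, green}
cl∖int = {teal, pink, gold, red, green}

int(A) = {gray}
cl(A)  = {teal, pink, gold, gray, red, green}
∂A     = {teal, pink, gold, red, green}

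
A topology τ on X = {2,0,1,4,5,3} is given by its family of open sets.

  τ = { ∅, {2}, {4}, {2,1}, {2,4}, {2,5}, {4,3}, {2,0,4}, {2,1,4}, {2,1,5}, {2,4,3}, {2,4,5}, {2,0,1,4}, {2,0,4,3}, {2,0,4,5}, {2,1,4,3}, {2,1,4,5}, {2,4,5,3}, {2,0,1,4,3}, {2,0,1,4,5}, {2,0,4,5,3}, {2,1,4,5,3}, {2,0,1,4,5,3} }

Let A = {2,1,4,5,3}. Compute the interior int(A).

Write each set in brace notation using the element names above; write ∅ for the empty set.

opens ⊆ A: ∅, {4}, {2}, {4,3}, {2,5}, {2,1}, {2,4}, {2,1,4}, {2,4,3}, {2,4,5}, {2,1,5}, {2,1,4,3}, {2,1,4,5}, {2,4,5,3}, {2,1,4,5,3}; union → int = {2,1,4,5,3}

{2,1,4,5,3}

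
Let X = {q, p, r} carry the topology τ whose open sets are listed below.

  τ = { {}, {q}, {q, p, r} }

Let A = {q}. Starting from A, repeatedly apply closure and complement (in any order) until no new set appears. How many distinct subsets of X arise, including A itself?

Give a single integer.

4

X∖A={p, r}, int(X∖A)={}, hence cl(A)={q, p, r}
Orbit (k=closure, c=complement):
  1. A     = {q}
  2. kA    = {q, p, r}
  3. cA    = {p, r}
  4. ckA   = {}
(closed under both — stop)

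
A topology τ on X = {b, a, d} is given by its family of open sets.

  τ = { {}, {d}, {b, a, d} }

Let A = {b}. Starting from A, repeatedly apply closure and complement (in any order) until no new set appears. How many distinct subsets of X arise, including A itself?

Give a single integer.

closure: X∖int(X∖A) = X∖{d} = {b, a}
Let k=closure and c=complement:
  1. A     = {b}
  2. kA    = {b, a}
  3. cA    = {a, d}
  4. ckA   = {d}
  5. kcA   = {b, a, d}
  6. ckcA  = {}
— saturated at 6

6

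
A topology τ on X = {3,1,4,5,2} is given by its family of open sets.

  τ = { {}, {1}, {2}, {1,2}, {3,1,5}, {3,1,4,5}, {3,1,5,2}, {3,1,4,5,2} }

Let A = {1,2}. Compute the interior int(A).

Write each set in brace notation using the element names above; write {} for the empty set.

{1,2}

open subsets of A: {}, {2}, {1}, {1,2}; so int(A) = {1,2}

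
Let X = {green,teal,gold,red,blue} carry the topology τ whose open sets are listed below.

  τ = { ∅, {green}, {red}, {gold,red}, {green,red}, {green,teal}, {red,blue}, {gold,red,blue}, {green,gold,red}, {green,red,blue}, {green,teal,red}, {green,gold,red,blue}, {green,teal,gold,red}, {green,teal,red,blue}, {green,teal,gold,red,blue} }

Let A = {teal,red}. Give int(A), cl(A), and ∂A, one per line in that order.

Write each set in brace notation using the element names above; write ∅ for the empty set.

interior: largest open inside A is {red} (from ∅, {red})
cl via duality: int({green,gold,blue}) = {green}, so X∖{green} = {teal,gold,red,blue}
cl∖int = {teal,gold,blue}

int(A) = {red}
cl(A)  = {teal,gold,red,blue}
∂A     = {teal,gold,blue}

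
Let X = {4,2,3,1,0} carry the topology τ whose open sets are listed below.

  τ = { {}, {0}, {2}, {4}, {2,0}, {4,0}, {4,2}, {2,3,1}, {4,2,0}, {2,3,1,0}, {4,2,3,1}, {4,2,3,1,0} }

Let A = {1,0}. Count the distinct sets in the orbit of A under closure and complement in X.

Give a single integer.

cl via duality: int({4,2,3}) = {4,2}, so X∖{4,2} = {3,1,0}
Write k for closure, c for complement:
  1. A     = {1,0}
  2. kA    = {3,1,0}
  3. cA    = {4,2,3}
  4. ckA   = {4,2}
  5. kcA   = {4,2,3,1}
  6. ckcA  = {0}
applying k or c yields no new set

6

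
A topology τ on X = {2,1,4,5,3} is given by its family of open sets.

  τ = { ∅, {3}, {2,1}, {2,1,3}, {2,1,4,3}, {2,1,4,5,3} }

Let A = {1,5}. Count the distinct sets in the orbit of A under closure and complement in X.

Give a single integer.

closure: X∖int(X∖A) = X∖{3} = {2,1,4,5}
Let k=closure and c=complement:
  1. A     = {1,5}
  2. kA    = {2,1,4,5}
  3. cA    = {2,4,3}
  4. ckA   = {3}
  5. kcA   = {2,1,4,5,3}
  6. kckA  = {4,5,3}
  7. ckcA  = ∅
  8. ckckA = {2,1}
— saturated at 8

8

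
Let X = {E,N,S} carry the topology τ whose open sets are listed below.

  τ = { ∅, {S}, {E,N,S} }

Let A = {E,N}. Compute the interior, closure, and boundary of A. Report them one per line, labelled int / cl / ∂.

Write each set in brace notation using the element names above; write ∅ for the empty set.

int(A) = ∅
cl(A)  = {E,N}
∂A     = {E,N}

U open, U⊆A: ∅. int(A) = ⋃ = ∅
X∖A={S}, int(X∖A)={S}, hence cl(A)={E,N}
∂A: remove int from cl → {E,N}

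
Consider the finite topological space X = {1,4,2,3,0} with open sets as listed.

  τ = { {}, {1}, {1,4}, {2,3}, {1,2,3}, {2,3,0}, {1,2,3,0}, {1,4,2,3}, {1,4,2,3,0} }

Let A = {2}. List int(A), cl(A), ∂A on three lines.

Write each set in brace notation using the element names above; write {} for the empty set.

opens ⊆ A: {}; union → int = {}
complement {1,4,3,0}; its interior {1,4}; cl(A) = X∖{1,4} = {2,3,0}
boundary = {2,3,0} ∖ {} = {2,3,0}

int(A) = {}
cl(A)  = {2,3,0}
∂A     = {2,3,0}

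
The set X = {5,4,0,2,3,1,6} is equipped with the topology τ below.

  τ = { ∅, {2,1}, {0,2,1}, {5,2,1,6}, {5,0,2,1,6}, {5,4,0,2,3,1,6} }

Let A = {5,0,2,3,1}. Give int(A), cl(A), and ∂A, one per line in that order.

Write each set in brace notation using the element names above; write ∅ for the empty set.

int(A) = {0,2,1}
cl(A)  = {5,4,0,2,3,1,6}
∂A     = {5,4,3,6}

opens ⊆ A: ∅, {2,1}, {0,2,1}; union → int = {0,2,1}
complement {4,6}; its interior ∅; cl(A) = X∖∅ = {5,4,0,2,3,1,6}
boundary = {5,4,0,2,3,1,6} ∖ {0,2,1} = {5,4,3,6}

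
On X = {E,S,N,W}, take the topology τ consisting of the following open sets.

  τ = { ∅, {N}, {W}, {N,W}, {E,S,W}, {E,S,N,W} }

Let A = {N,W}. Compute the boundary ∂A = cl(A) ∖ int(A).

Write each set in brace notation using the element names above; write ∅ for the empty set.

open subsets of A: ∅, {W}, {N}, {N,W}; so int(A) = {N,W}
closure: X∖int(X∖A) = X∖∅ = {E,S,N,W}
∂A = {E,S,N,W} minus {N,W} = {E,S}

{E,S}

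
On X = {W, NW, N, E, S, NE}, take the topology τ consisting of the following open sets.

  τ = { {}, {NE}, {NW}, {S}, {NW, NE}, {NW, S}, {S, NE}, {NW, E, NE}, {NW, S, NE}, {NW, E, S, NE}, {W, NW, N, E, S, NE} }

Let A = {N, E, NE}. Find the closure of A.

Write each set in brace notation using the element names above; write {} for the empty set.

{W, N, E, NE}

complement {W, NW, S}; its interior {NW, S}; cl(A) = X∖{NW, S} = {W, N, E, NE}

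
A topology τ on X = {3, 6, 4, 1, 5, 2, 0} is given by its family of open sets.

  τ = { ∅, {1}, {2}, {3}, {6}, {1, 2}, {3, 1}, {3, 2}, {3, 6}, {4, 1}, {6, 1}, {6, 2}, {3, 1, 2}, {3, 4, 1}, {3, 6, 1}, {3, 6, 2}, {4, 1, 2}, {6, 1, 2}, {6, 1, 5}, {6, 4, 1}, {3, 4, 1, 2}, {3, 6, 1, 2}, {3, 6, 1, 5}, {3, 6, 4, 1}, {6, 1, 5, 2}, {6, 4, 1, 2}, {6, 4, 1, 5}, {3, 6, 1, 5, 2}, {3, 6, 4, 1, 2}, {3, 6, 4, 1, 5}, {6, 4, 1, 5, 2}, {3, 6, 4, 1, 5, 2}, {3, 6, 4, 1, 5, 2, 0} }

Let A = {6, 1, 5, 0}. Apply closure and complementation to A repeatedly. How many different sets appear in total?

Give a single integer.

8

closure: X∖int(X∖A) = X∖{3, 2} = {6, 4, 1, 5, 0}
Let k=closure and c=complement:
  1. A     = {6, 1, 5, 0}
  2. kA    = {6, 4, 1, 5, 0}
  3. cA    = {3, 4, 2}
  4. ckA   = {3, 2}
  5. kcA   = {3, 4, 2, 0}
  6. kckA  = {3, 2, 0}
  7. ckcA  = {6, 1, 5}
  8. ckckA = {6, 4, 1, 5}
— saturated at 8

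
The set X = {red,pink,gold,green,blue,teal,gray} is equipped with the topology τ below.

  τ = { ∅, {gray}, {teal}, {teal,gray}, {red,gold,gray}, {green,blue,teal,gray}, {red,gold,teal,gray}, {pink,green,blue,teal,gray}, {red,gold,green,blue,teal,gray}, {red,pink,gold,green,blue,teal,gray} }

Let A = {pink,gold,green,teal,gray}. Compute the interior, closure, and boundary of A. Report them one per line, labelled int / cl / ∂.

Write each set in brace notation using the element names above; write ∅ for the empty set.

int(A) = {teal,gray}
cl(A)  = {red,pink,gold,green,blue,teal,gray}
∂A     = {red,pink,gold,green,blue}

open subsets of A: ∅, {gray}, {teal}, {teal,gray}; so int(A) = {teal,gray}
closure: X∖int(X∖A) = X∖∅ = {red,pink,gold,green,blue,teal,gray}
∂A = {red,pink,gold,green,blue,teal,gray} minus {teal,gray} = {red,pink,gold,green,blue}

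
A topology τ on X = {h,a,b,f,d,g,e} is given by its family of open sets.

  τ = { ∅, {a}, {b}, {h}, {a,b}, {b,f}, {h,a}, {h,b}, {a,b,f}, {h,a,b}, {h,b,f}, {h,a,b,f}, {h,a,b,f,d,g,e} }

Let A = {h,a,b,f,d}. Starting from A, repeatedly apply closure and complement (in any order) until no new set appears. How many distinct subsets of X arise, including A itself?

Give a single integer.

6

X∖A={g,e}, int(X∖A)=∅, hence cl(A)={h,a,b,f,d,g,e}
Orbit (k=closure, c=complement):
  1. A     = {h,a,b,f,d}
  2. kA    = {h,a,b,f,d,g,e}
  3. cA    = {g,e}
  4. ckA   = ∅
  5. kcA   = {d,g,e}
  6. ckcA  = {h,a,b,f}
(closed under both — stop)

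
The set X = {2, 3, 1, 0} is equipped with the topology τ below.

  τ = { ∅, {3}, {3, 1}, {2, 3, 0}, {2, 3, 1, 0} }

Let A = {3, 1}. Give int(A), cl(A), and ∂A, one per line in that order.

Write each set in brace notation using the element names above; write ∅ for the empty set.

U open, U⊆A: ∅, {3}, {3, 1}. int(A) = ⋃ = {3, 1}
X∖A={2, 0}, int(X∖A)=∅, hence cl(A)={2, 3, 1, 0}
∂A: remove int from cl → {2, 0}

int(A) = {3, 1}
cl(A)  = {2, 3, 1, 0}
∂A     = {2, 0}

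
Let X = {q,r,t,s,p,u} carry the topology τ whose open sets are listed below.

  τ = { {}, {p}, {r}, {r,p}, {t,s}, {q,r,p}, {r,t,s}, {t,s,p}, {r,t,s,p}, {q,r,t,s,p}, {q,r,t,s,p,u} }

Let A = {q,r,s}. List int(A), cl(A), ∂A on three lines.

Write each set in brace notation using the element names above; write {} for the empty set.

int(A) = {r}
cl(A)  = {q,r,t,s,u}
∂A     = {q,t,s,u}

open subsets of A: {}, {r}; so int(A) = {r}
closure: X∖int(X∖A) = X∖{p} = {q,r,t,s,u}
∂A = {q,r,t,s,u} minus {r} = {q,t,s,u}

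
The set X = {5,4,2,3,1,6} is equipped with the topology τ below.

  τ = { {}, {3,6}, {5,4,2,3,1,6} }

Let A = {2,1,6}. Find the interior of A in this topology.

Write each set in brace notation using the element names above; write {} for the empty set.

{}

open subsets of A: {}; so int(A) = {}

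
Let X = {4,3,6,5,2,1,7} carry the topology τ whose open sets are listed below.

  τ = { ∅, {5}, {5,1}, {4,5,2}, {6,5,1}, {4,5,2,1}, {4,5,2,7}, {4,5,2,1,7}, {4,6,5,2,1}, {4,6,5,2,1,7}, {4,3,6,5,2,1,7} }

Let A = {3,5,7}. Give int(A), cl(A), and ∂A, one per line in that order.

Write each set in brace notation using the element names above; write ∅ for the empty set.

opens ⊆ A: ∅, {5}; union → int = {5}
complement {4,6,2,1}; its interior ∅; cl(A) = X∖∅ = {4,3,6,5,2,1,7}
boundary = {4,3,6,5,2,1,7} ∖ {5} = {4,3,6,2,1,7}

int(A) = {5}
cl(A)  = {4,3,6,5,2,1,7}
∂A     = {4,3,6,2,1,7}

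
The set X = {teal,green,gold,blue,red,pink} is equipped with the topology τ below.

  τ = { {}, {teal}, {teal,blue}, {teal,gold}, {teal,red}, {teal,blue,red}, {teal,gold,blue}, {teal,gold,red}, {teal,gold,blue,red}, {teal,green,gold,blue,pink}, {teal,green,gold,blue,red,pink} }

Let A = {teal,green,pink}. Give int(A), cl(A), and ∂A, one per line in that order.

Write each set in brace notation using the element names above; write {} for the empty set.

interior: largest open inside A is {teal} (from {}, {teal})
cl via duality: int({gold,blue,red}) = {}, so X∖{} = {teal,green,gold,blue,red,pink}
cl∖int = {green,gold,blue,red,pink}

int(A) = {teal}
cl(A)  = {teal,green,gold,blue,red,pink}
∂A     = {green,gold,blue,red,pink}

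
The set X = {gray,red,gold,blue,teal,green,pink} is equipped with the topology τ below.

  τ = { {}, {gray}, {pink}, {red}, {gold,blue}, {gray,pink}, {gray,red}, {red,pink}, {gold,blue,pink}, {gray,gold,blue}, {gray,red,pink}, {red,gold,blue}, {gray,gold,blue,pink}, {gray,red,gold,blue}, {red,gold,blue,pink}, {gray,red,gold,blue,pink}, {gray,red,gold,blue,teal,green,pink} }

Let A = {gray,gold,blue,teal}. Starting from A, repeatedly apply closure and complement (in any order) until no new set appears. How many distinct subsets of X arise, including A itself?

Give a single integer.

6

cl via duality: int({red,green,pink}) = {red,pink}, so X∖{red,pink} = {gray,gold,blue,teal,green}
Write k for closure, c for complement:
  1. A     = {gray,gold,blue,teal}
  2. kA    = {gray,gold,blue,teal,green}
  3. cA    = {red,green,pink}
  4. ckA   = {red,pink}
  5. kcA   = {red,teal,green,pink}
  6. ckcA  = {gray,gold,blue}
applying k or c yields no new set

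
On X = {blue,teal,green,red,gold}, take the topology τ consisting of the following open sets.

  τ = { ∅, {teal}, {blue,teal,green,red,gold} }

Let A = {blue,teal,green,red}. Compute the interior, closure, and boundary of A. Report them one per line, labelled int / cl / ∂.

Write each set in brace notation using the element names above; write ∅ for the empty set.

open subsets of A: ∅, {teal}; so int(A) = {teal}
closure: X∖int(X∖A) = X∖∅ = {blue,teal,green,red,gold}
∂A = {blue,teal,green,red,gold} minus {teal} = {blue,green,red,gold}

int(A) = {teal}
cl(A)  = {blue,teal,green,red,gold}
∂A     = {blue,green,red,gold}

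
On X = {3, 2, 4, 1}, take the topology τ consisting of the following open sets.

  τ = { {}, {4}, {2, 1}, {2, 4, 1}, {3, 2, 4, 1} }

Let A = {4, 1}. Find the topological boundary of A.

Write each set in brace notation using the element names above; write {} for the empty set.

{3, 2, 1}

opens ⊆ A: {}, {4}; union → int = {4}
complement {3, 2}; its interior {}; cl(A) = X∖{} = {3, 2, 4, 1}
boundary = {3, 2, 4, 1} ∖ {4} = {3, 2, 1}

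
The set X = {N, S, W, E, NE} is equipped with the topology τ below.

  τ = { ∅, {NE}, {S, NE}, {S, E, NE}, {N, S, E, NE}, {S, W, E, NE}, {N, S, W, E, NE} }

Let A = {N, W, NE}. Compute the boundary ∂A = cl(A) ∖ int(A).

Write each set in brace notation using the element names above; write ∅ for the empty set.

{N, S, W, E}

open subsets of A: ∅, {NE}; so int(A) = {NE}
closure: X∖int(X∖A) = X∖∅ = {N, S, W, E, NE}
∂A = {N, S, W, E, NE} minus {NE} = {N, S, W, E}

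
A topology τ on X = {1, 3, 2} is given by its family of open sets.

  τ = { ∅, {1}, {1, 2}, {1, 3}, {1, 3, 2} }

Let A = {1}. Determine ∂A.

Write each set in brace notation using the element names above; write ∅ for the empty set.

{3, 2}

opens ⊆ A: ∅, {1}; union → int = {1}
complement {3, 2}; its interior ∅; cl(A) = X∖∅ = {1, 3, 2}
boundary = {1, 3, 2} ∖ {1} = {3, 2}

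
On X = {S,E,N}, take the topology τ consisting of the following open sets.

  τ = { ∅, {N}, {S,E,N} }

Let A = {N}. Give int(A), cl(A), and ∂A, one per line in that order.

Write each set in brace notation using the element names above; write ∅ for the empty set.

opens ⊆ A: ∅, {N}; union → int = {N}
complement {S,E}; its interior ∅; cl(A) = X∖∅ = {S,E,N}
boundary = {S,E,N} ∖ {N} = {S,E}

int(A) = {N}
cl(A)  = {S,E,N}
∂A     = {S,E}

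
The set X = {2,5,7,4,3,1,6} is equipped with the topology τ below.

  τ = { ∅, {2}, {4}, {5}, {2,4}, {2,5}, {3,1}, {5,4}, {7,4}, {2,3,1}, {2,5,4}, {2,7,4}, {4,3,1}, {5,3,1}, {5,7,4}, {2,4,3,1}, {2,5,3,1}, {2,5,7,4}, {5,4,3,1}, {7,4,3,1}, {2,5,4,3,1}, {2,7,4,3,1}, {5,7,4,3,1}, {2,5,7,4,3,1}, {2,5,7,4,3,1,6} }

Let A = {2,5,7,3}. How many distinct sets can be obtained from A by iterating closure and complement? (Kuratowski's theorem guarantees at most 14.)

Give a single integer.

12

cl via duality: int({4,1,6}) = {4}, so X∖{4} = {2,5,7,3,1,6}
Write k for closure, c for complement:
  1. A     = {2,5,7,3}
  2. kA    = {2,5,7,3,1,6}
  3. cA    = {4,1,6}
  4. ckA   = {4}
  5. kcA   = {7,4,3,1,6}
  6. kckA  = {7,4,6}
  7. ckcA  = {2,5}
  8. ckckA = {2,5,3,1}
  9. kckcA = {2,5,6}
  10. kckckA = {2,5,3,1,6}
  11. ckckcA = {7,4,3,1}
  12. ckckckA = {7,4}
applying k or c yields no new set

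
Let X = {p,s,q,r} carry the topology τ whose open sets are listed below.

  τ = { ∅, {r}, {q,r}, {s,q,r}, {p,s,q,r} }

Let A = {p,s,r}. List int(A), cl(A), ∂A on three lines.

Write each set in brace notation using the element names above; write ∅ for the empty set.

open subsets of A: ∅, {r}; so int(A) = {r}
closure: X∖int(X∖A) = X∖∅ = {p,s,q,r}
∂A = {p,s,q,r} minus {r} = {p,s,q}

int(A) = {r}
cl(A)  = {p,s,q,r}
∂A     = {p,s,q}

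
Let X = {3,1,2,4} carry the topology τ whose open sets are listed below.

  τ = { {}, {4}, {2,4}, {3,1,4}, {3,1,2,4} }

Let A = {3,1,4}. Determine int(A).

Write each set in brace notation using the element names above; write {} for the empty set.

{3,1,4}

open subsets of A: {}, {4}, {3,1,4}; so int(A) = {3,1,4}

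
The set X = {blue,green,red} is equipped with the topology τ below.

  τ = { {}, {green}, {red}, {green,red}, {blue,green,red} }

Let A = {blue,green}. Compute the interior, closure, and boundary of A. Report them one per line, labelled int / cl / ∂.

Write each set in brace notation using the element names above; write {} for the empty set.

int(A) = {green}
cl(A)  = {blue,green}
∂A     = {blue}

U open, U⊆A: {}, {green}. int(A) = ⋃ = {green}
X∖A={red}, int(X∖A)={red}, hence cl(A)={blue,green}
∂A: remove int from cl → {blue}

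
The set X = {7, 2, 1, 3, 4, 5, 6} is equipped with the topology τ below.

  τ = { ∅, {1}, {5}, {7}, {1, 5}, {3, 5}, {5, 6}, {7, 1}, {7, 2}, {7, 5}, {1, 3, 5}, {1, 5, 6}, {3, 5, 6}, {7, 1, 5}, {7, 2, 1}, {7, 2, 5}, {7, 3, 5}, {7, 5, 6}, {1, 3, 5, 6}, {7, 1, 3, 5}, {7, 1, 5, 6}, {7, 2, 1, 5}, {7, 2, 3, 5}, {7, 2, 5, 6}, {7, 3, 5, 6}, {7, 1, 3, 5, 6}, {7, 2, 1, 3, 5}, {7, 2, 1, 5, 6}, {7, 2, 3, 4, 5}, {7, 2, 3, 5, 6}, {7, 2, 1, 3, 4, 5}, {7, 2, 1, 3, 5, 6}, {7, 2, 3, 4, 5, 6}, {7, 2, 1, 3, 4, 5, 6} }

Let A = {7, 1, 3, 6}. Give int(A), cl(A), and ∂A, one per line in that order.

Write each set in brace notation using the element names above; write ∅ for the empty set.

interior: largest open inside A is {7, 1} (from ∅, {1}, {7}, {7, 1})
cl via duality: int({2, 4, 5}) = {5}, so X∖{5} = {7, 2, 1, 3, 4, 6}
cl∖int = {2, 3, 4, 6}

int(A) = {7, 1}
cl(A)  = {7, 2, 1, 3, 4, 6}
∂A     = {2, 3, 4, 6}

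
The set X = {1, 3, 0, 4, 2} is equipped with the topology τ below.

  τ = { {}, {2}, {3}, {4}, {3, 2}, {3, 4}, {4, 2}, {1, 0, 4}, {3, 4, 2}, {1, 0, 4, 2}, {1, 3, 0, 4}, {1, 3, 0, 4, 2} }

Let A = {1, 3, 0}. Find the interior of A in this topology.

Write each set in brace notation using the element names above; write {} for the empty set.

opens ⊆ A: {}, {3}; union → int = {3}

{3}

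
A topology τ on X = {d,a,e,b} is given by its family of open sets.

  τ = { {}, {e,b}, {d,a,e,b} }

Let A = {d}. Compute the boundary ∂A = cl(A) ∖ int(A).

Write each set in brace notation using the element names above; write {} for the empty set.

U open, U⊆A: {}. int(A) = ⋃ = {}
X∖A={a,e,b}, int(X∖A)={e,b}, hence cl(A)={d,a}
∂A: remove int from cl → {d,a}

{d,a}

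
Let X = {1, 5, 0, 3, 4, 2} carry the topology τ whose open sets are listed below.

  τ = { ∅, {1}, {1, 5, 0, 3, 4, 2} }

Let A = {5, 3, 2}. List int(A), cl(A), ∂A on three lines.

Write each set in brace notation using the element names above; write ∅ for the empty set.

int(A) = ∅
cl(A)  = {5, 0, 3, 4, 2}
∂A     = {5, 0, 3, 4, 2}

U open, U⊆A: ∅. int(A) = ⋃ = ∅
X∖A={1, 0, 4}, int(X∖A)={1}, hence cl(A)={5, 0, 3, 4, 2}
∂A: remove int from cl → {5, 0, 3, 4, 2}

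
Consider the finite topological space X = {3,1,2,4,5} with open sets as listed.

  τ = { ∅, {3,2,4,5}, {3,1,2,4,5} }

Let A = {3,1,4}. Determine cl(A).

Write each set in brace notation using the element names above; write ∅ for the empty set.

{3,1,2,4,5}

cl via duality: int({2,5}) = ∅, so X∖∅ = {3,1,2,4,5}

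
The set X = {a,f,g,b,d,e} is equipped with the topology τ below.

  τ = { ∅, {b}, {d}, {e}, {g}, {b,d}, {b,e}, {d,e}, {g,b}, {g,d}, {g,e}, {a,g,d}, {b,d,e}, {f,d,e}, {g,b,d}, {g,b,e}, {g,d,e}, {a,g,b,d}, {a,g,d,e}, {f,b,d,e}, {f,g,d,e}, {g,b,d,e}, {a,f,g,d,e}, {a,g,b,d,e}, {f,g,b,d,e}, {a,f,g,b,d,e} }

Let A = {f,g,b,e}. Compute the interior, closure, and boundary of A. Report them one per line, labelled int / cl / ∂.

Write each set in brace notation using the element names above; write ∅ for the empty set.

int(A) = {g,b,e}
cl(A)  = {a,f,g,b,e}
∂A     = {a,f}

opens ⊆ A: ∅, {b}, {e}, {g}, {g,e}, {g,b}, {b,e}, {g,b,e}; union → int = {g,b,e}
complement {a,d}; its interior {d}; cl(A) = X∖{d} = {a,f,g,b,e}
boundary = {a,f,g,b,e} ∖ {g,b,e} = {a,f}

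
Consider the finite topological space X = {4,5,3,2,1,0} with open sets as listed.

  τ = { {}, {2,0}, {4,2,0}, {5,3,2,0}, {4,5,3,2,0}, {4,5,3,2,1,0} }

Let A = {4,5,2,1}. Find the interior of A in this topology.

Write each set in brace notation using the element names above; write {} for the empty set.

interior: largest open inside A is {} (from {})

{}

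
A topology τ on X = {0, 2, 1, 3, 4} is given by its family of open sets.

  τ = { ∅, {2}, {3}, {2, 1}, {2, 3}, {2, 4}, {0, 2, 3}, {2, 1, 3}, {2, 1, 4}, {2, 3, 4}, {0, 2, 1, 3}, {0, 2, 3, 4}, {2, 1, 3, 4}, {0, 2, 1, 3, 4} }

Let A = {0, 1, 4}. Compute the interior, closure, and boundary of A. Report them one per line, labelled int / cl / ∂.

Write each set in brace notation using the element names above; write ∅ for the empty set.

interior: largest open inside A is ∅ (from ∅)
cl via duality: int({2, 3}) = {2, 3}, so X∖{2, 3} = {0, 1, 4}
cl∖int = {0, 1, 4}

int(A) = ∅
cl(A)  = {0, 1, 4}
∂A     = {0, 1, 4}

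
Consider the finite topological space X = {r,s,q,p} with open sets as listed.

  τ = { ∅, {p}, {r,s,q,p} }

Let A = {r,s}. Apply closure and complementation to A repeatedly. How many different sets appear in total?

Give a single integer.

X∖A={q,p}, int(X∖A)={p}, hence cl(A)={r,s,q}
Orbit (k=closure, c=complement):
  1. A     = {r,s}
  2. kA    = {r,s,q}
  3. cA    = {q,p}
  4. ckA   = {p}
  5. kcA   = {r,s,q,p}
  6. ckcA  = ∅
(closed under both — stop)

6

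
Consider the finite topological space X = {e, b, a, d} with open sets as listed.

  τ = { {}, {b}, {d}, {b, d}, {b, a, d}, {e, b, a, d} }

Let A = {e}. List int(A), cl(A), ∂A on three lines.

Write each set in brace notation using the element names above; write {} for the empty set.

opens ⊆ A: {}; union → int = {}
complement {b, a, d}; its interior {b, a, d}; cl(A) = X∖{b, a, d} = {e}
boundary = {e} ∖ {} = {e}

int(A) = {}
cl(A)  = {e}
∂A     = {e}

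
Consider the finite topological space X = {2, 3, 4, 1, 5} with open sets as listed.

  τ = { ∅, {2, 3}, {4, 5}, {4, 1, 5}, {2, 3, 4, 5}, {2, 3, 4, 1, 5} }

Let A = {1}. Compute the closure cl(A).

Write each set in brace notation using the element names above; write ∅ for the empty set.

X∖A={2, 3, 4, 5}, int(X∖A)={2, 3, 4, 5}, hence cl(A)={1}

{1}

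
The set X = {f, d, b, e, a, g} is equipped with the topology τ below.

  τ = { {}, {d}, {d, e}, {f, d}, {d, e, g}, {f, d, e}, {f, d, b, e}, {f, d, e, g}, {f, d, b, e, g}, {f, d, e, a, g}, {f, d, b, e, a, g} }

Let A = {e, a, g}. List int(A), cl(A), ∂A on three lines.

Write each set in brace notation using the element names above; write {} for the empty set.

opens ⊆ A: {}; union → int = {}
complement {f, d, b}; its interior {f, d}; cl(A) = X∖{f, d} = {b, e, a, g}
boundary = {b, e, a, g} ∖ {} = {b, e, a, g}

int(A) = {}
cl(A)  = {b, e, a, g}
∂A     = {b, e, a, g}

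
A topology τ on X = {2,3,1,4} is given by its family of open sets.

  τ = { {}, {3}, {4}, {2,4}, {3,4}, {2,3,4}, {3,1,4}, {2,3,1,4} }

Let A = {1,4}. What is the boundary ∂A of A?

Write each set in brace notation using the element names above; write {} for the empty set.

{2,1}

U open, U⊆A: {}, {4}. int(A) = ⋃ = {4}
X∖A={2,3}, int(X∖A)={3}, hence cl(A)={2,1,4}
∂A: remove int from cl → {2,1}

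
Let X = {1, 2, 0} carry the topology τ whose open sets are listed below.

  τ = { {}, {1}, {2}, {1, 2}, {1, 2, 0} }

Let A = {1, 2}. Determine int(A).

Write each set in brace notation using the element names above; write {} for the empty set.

{1, 2}

U open, U⊆A: {}, {2}, {1}, {1, 2}. int(A) = ⋃ = {1, 2}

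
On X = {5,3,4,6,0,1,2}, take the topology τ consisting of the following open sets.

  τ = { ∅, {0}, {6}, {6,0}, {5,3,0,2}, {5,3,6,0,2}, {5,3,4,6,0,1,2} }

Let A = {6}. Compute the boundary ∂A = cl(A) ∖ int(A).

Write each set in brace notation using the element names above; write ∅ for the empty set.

interior: largest open inside A is {6} (from ∅, {6})
cl via duality: int({5,3,4,0,1,2}) = {5,3,0,2}, so X∖{5,3,0,2} = {4,6,1}
cl∖int = {4,1}

{4,1}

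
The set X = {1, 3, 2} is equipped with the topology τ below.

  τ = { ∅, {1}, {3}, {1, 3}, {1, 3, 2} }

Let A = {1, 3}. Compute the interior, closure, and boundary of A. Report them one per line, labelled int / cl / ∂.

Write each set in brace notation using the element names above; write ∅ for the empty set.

int(A) = {1, 3}
cl(A)  = {1, 3, 2}
∂A     = {2}

interior: largest open inside A is {1, 3} (from ∅, {3}, {1}, {1, 3})
cl via duality: int({2}) = ∅, so X∖∅ = {1, 3, 2}
cl∖int = {2}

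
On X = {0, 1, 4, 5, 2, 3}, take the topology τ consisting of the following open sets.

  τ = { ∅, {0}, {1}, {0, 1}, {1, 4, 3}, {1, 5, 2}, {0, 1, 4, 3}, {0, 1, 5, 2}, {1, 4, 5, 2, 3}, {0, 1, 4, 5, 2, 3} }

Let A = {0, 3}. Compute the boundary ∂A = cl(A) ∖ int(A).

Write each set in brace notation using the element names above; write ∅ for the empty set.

interior: largest open inside A is {0} (from ∅, {0})
cl via duality: int({1, 4, 5, 2}) = {1, 5, 2}, so X∖{1, 5, 2} = {0, 4, 3}
cl∖int = {4, 3}

{4, 3}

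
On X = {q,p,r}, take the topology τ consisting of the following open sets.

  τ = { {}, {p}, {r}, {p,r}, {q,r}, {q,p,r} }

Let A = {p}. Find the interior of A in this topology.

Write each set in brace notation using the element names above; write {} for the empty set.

{p}

open subsets of A: {}, {p}; so int(A) = {p}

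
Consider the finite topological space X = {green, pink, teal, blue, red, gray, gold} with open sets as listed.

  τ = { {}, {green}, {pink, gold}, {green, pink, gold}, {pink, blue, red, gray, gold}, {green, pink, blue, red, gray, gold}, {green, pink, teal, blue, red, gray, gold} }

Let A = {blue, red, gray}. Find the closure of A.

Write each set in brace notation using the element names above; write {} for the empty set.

{teal, blue, red, gray}

closure: X∖int(X∖A) = X∖{green, pink, gold} = {teal, blue, red, gray}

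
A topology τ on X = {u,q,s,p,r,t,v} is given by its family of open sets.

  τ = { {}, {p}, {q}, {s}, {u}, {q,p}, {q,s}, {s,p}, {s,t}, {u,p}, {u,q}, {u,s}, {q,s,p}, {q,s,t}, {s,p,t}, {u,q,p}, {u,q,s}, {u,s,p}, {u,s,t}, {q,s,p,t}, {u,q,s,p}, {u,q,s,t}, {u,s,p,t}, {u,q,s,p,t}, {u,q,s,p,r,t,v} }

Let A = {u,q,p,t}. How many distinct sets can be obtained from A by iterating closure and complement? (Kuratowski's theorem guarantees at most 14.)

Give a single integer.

X∖A={s,r,v}, int(X∖A)={s}, hence cl(A)={u,q,p,r,t,v}
Orbit (k=closure, c=complement):
  1. A     = {u,q,p,t}
  2. kA    = {u,q,p,r,t,v}
  3. cA    = {s,r,v}
  4. ckA   = {s}
  5. kcA   = {s,r,t,v}
  6. ckcA  = {u,q,p}
  7. kckcA = {u,q,p,r,v}
  8. ckckcA = {s,t}
(closed under both — stop)

8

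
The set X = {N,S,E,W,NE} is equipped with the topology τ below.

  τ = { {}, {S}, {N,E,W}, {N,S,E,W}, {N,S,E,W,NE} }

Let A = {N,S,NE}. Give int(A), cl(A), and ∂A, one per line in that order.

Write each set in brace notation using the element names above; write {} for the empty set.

int(A) = {S}
cl(A)  = {N,S,E,W,NE}
∂A     = {N,E,W,NE}

U open, U⊆A: {}, {S}. int(A) = ⋃ = {S}
X∖A={E,W}, int(X∖A)={}, hence cl(A)={N,S,E,W,NE}
∂A: remove int from cl → {N,E,W,NE}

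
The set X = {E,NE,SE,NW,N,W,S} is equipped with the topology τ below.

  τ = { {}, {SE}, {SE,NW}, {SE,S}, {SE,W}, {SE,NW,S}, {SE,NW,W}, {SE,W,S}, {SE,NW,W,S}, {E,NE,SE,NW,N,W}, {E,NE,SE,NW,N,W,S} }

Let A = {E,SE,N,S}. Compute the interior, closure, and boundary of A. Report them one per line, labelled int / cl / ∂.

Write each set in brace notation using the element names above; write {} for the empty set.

U open, U⊆A: {}, {SE}, {SE,S}. int(A) = ⋃ = {SE,S}
X∖A={NE,NW,W}, int(X∖A)={}, hence cl(A)={E,NE,SE,NW,N,W,S}
∂A: remove int from cl → {E,NE,NW,N,W}

int(A) = {SE,S}
cl(A)  = {E,NE,SE,NW,N,W,S}
∂A     = {E,NE,NW,N,W}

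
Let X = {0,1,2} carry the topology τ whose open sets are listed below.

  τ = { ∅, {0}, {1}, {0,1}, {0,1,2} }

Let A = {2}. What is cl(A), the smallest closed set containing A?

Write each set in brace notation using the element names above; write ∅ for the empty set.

cl via duality: int({0,1}) = {0,1}, so X∖{0,1} = {2}

{2}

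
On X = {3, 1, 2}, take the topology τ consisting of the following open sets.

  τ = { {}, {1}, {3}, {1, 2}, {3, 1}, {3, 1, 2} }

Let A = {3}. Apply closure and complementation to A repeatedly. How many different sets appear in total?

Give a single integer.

2

cl via duality: int({1, 2}) = {1, 2}, so X∖{1, 2} = {3}
Write k for closure, c for complement:
  1. A     = {3}
  2. cA    = {1, 2}
applying k or c yields no new set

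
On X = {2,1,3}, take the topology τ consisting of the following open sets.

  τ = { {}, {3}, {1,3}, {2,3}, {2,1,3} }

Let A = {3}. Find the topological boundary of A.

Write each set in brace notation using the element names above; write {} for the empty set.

{2,1}

open subsets of A: {}, {3}; so int(A) = {3}
closure: X∖int(X∖A) = X∖{} = {2,1,3}
∂A = {2,1,3} minus {3} = {2,1}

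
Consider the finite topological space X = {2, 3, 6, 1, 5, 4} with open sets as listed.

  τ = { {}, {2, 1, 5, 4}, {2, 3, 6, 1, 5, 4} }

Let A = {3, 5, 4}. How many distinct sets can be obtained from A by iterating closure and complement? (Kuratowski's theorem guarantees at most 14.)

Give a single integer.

complement {2, 6, 1}; its interior {}; cl(A) = X∖{} = {2, 3, 6, 1, 5, 4}
With k = closure, c = complement:
  1. A     = {3, 5, 4}
  2. kA    = {2, 3, 6, 1, 5, 4}
  3. cA    = {2, 6, 1}
  4. ckA   = {}
k, c of each give nothing new

4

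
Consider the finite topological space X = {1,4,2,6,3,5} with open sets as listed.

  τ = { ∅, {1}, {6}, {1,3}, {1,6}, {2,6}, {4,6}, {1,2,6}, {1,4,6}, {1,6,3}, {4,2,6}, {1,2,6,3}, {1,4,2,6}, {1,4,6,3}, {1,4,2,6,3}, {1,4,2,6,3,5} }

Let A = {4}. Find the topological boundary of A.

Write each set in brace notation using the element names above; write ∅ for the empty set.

{4,5}

interior: largest open inside A is ∅ (from ∅)
cl via duality: int({1,2,6,3,5}) = {1,2,6,3}, so X∖{1,2,6,3} = {4,5}
cl∖int = {4,5}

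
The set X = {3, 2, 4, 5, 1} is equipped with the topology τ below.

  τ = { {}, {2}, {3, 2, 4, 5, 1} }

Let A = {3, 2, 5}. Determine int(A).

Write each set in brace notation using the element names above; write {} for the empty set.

open subsets of A: {}, {2}; so int(A) = {2}

{2}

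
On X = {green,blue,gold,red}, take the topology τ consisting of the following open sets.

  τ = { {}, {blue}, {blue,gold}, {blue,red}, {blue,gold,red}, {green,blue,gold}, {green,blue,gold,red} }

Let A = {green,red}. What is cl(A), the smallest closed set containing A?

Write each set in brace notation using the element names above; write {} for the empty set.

X∖A={blue,gold}, int(X∖A)={blue,gold}, hence cl(A)={green,red}

{green,red}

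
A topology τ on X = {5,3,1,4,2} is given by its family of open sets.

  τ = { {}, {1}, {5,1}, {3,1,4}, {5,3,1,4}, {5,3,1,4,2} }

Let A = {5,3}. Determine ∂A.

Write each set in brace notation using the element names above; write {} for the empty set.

U open, U⊆A: {}. int(A) = ⋃ = {}
X∖A={1,4,2}, int(X∖A)={1}, hence cl(A)={5,3,4,2}
∂A: remove int from cl → {5,3,4,2}

{5,3,4,2}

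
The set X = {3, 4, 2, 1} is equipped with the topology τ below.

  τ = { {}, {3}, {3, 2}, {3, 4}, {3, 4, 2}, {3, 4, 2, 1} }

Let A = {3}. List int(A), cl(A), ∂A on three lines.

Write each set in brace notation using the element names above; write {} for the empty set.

int(A) = {3}
cl(A)  = {3, 4, 2, 1}
∂A     = {4, 2, 1}

opens ⊆ A: {}, {3}; union → int = {3}
complement {4, 2, 1}; its interior {}; cl(A) = X∖{} = {3, 4, 2, 1}
boundary = {3, 4, 2, 1} ∖ {3} = {4, 2, 1}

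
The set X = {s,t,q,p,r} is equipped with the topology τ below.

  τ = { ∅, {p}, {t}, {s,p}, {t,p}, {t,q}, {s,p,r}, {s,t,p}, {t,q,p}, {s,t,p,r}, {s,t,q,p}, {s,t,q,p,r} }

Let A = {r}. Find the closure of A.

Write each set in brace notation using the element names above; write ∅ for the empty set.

complement {s,t,q,p}; its interior {s,t,q,p}; cl(A) = X∖{s,t,q,p} = {r}

{r}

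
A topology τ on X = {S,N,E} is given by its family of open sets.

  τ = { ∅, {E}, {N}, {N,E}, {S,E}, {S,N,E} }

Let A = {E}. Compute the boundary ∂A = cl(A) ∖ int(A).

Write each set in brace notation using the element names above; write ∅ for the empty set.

{S}

U open, U⊆A: ∅, {E}. int(A) = ⋃ = {E}
X∖A={S,N}, int(X∖A)={N}, hence cl(A)={S,E}
∂A: remove int from cl → {S}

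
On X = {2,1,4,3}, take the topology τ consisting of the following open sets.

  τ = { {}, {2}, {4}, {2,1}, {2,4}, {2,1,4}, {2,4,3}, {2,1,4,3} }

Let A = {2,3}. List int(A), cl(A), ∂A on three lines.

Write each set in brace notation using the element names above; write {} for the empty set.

int(A) = {2}
cl(A)  = {2,1,3}
∂A     = {1,3}

open subsets of A: {}, {2}; so int(A) = {2}
closure: X∖int(X∖A) = X∖{4} = {2,1,3}
∂A = {2,1,3} minus {2} = {1,3}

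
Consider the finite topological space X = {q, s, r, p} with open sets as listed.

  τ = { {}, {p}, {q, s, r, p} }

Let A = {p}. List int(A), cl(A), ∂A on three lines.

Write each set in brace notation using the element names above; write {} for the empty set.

open subsets of A: {}, {p}; so int(A) = {p}
closure: X∖int(X∖A) = X∖{} = {q, s, r, p}
∂A = {q, s, r, p} minus {p} = {q, s, r}

int(A) = {p}
cl(A)  = {q, s, r, p}
∂A     = {q, s, r}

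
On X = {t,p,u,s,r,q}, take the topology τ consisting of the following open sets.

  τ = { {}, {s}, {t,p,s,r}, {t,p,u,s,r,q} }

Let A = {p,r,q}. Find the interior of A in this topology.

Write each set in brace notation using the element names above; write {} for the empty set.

{}

opens ⊆ A: {}; union → int = {}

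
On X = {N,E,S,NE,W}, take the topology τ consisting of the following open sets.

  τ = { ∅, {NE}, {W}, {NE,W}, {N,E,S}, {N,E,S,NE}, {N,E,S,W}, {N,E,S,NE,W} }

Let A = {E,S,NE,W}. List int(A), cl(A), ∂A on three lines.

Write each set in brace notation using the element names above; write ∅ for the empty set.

interior: largest open inside A is {NE,W} (from ∅, {NE}, {W}, {NE,W})
cl via duality: int({N}) = ∅, so X∖∅ = {N,E,S,NE,W}
cl∖int = {N,E,S}

int(A) = {NE,W}
cl(A)  = {N,E,S,NE,W}
∂A     = {N,E,S}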